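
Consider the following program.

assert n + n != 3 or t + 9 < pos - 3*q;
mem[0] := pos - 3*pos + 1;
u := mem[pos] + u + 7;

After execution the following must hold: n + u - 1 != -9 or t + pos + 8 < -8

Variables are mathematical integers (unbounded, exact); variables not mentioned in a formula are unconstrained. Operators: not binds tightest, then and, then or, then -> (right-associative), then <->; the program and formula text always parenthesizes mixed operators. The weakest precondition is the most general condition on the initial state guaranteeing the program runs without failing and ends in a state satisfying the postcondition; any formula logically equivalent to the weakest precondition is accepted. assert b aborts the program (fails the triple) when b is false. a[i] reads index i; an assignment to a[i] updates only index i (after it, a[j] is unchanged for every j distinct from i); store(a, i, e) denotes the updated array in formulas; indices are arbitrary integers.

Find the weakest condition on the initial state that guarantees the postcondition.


Working backward. After the program, the postcondition n + u - 1 != -9 or t + pos + 8 < -8 must hold; in canonical form it is n + u != -8 or pos + t < -16.
Before u := mem[pos] + u + 7: mem[pos] + n + u != -15 or pos + t < -16
Before mem[0] := pos - 3*pos + 1: store(mem, 0, -2*pos + 1)[pos] + n + u != -15 or pos + t < -16
Before assert n + n != 3 or t + 9 < pos - 3*q: (2*n != 3 or 3*q + t < pos - 9) and (store(mem, 0, -2*pos + 1)[pos] + n + u != -15 or pos + t < -16)
Answer: WP = (2*n != 3 or 3*q + t < pos - 9) and (store(mem, 0, -2*pos + 1)[pos] + n + u != -15 or pos + t < -16)


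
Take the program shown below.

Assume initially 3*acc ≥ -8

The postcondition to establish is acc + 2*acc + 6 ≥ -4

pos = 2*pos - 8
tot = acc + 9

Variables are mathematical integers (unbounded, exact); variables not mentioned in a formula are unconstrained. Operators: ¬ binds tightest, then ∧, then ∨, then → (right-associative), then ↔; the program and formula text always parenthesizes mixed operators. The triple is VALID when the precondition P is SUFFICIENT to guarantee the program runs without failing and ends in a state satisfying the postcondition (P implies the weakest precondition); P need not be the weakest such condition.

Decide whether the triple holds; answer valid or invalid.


Working backward. After the program, the postcondition acc + 2*acc + 6 ≥ -4 must hold; in canonical form it is 3*acc ≥ -10.
Before tot := acc + 9: 3*acc ≥ -10
Before pos := 2*pos - 8: 3*acc ≥ -10
The weakest precondition is 3*acc ≥ -10.
Check whether 3*acc ≥ -8 implies it.
Every state satisfying the precondition satisfies the weakest precondition: the implication holds.
Answer: valid


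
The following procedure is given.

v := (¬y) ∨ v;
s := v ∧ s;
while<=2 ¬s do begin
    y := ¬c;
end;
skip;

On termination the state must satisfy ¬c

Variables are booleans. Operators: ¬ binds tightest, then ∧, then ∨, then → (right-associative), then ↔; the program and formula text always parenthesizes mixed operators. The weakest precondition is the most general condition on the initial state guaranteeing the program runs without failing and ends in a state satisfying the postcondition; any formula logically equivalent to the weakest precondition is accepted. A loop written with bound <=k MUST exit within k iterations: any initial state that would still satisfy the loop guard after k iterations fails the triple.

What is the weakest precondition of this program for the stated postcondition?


Working backward. After the program, ¬c must hold.
Before skip: ¬c
Before the loop (bound <=2), unroll the exhaustion recursion (WP_0 = exit-now case; WP_j = one more guarded iteration, up to j = 2):
  WP_0: s ∧ (¬c)
  WP_1: ((¬s) → (s ∧ (¬c))) ∧ (s → (¬c))
  WP_2: ((¬s) → (((¬s) → (s ∧ (¬c))) ∧ (s → (¬c)))) ∧ (s → (¬c))
So before the loop: ((¬s) → (((¬s) → (s ∧ (¬c))) ∧ (s → (¬c)))) ∧ (s → (¬c))
Before s := v ∧ s: ((¬(v ∧ s)) → (((¬(v ∧ s)) → (v ∧ s ∧ (¬c))) ∧ ((v ∧ s) → (¬c)))) ∧ ((v ∧ s) → (¬c))
Before v := (¬y) ∨ v: ((¬(((¬y) ∨ v) ∧ s)) → (((¬(((¬y) ∨ v) ∧ s)) → (((¬y) ∨ v) ∧ s ∧ (¬c))) ∧ ((((¬y) ∨ v) ∧ s) → (¬c)))) ∧ ((((¬y) ∨ v) ∧ s) → (¬c))
Answer: WP = ((¬(((¬y) ∨ v) ∧ s)) → (((¬(((¬y) ∨ v) ∧ s)) → (((¬y) ∨ v) ∧ s ∧ (¬c))) ∧ ((((¬y) ∨ v) ∧ s) → (¬c)))) ∧ ((((¬y) ∨ v) ∧ s) → (¬c))


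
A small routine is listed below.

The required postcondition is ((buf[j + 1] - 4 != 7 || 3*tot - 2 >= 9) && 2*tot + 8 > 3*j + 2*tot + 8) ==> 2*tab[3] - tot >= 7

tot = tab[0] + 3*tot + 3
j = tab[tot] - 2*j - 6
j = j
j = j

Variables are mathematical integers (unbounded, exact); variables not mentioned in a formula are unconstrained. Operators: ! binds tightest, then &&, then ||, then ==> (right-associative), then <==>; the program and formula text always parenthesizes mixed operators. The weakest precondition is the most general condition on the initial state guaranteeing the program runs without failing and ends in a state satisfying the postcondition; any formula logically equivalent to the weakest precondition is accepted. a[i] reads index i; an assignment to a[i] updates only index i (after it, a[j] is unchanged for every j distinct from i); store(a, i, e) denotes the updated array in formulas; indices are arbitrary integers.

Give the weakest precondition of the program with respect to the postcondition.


Working backward. After the program, the postcondition ((buf[j + 1] - 4 != 7 || 3*tot - 2 >= 9) && 2*tot + 8 > 3*j + 2*tot + 8) ==> 2*tab[3] - tot >= 7 must hold; in canonical form it is ((buf[j + 1] != 11 || 3*tot >= 11) && 3*j < 0) ==> 2*tab[3] >= tot + 7.
Before j := j: ((buf[j + 1] != 11 || 3*tot >= 11) && 3*j < 0) ==> 2*tab[3] >= tot + 7
Before j := j: ((buf[j + 1] != 11 || 3*tot >= 11) && 3*j < 0) ==> 2*tab[3] >= tot + 7
Before j := tab[tot] - 2*j - 6: ((buf[tab[tot] - 2*j - 5] != 11 || 3*tot >= 11) && 3*tab[tot] < 6*j + 18) ==> 2*tab[3] >= tot + 7
Before tot := tab[0] + 3*tot + 3: ((buf[tab[tab[0] + 3*tot + 3] - 2*j - 5] != 11 || 3*tab[0] + 9*tot >= 2) && 3*tab[tab[0] + 3*tot + 3] < 6*j + 18) ==> 2*tab[3] >= tab[0] + 3*tot + 10
Answer: WP = ((buf[tab[tab[0] + 3*tot + 3] - 2*j - 5] != 11 || 3*tab[0] + 9*tot >= 2) && 3*tab[tab[0] + 3*tot + 3] < 6*j + 18) ==> 2*tab[3] >= tab[0] + 3*tot + 10


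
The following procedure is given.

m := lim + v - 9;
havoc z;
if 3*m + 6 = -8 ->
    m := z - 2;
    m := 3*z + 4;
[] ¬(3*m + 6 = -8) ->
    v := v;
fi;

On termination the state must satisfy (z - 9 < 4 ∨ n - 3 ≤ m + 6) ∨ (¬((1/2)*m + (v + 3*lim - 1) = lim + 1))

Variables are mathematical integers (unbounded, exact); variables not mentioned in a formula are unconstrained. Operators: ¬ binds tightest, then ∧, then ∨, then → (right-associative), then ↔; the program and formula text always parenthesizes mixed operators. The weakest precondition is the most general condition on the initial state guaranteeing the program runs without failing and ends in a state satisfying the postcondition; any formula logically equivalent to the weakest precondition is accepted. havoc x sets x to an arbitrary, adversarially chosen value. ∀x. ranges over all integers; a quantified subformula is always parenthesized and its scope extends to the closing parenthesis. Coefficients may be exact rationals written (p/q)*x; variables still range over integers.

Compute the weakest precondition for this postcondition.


Working backward. After the program, the postcondition (z - 9 < 4 ∨ n - 3 ≤ m + 6) ∨ (¬((1/2)*m + (v + 3*lim - 1) = lim + 1)) must hold; in canonical form it is z < 13 ∨ n ≤ m + 9 ∨ (¬(2*lim + (1/2)*m + v = 2)).
Then branch requires z < 13 ∨ n ≤ 3*z + 13 ∨ (¬(2*lim + v + (3/2)*z = 0)); else branch requires z < 13 ∨ n ≤ m + 9 ∨ (¬(2*lim + (1/2)*m + v = 2)).
Before the if: (3*m = -14 → (z < 13 ∨ n ≤ 3*z + 13 ∨ (¬(2*lim + v + (3/2)*z = 0)))) ∧ ((¬(3*m = -14)) → (z < 13 ∨ n ≤ m + 9 ∨ (¬(2*lim + (1/2)*m + v = 2))))
Before havoc z: ∀z_1. ((3*m = -14 → (z_1 < 13 ∨ n ≤ 3*z_1 + 13 ∨ (¬(2*lim + v + (3/2)*z_1 = 0)))) ∧ ((¬(3*m = -14)) → (z_1 < 13 ∨ n ≤ m + 9 ∨ (¬(2*lim + (1/2)*m + v = 2)))))
Before m := lim + v - 9: ∀z_1. ((3*lim + 3*v = 13 → (z_1 < 13 ∨ n ≤ 3*z_1 + 13 ∨ (¬(2*lim + v + (3/2)*z_1 = 0)))) ∧ ((¬(3*lim + 3*v = 13)) → (z_1 < 13 ∨ n ≤ lim + v ∨ (¬((5/2)*lim + (3/2)*v = 13/2)))))
Answer: WP = ∀z_1. ((3*lim + 3*v = 13 → (z_1 < 13 ∨ n ≤ 3*z_1 + 13 ∨ (¬(2*lim + v + (3/2)*z_1 = 0)))) ∧ ((¬(3*lim + 3*v = 13)) → (z_1 < 13 ∨ n ≤ lim + v ∨ (¬((5/2)*lim + (3/2)*v = 13/2)))))


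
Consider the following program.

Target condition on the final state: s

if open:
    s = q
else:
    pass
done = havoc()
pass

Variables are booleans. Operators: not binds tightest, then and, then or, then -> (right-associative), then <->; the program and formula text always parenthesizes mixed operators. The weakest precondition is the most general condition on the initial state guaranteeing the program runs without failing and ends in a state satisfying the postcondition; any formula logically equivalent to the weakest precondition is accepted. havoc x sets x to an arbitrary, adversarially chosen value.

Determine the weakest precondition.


Working backward. After the program, s must hold.
Before skip: s
Before havoc done: s
Then branch requires q; else branch requires s.
Before the if: (open -> q) and ((not open) -> s)
Answer: WP = (open -> q) and ((not open) -> s)


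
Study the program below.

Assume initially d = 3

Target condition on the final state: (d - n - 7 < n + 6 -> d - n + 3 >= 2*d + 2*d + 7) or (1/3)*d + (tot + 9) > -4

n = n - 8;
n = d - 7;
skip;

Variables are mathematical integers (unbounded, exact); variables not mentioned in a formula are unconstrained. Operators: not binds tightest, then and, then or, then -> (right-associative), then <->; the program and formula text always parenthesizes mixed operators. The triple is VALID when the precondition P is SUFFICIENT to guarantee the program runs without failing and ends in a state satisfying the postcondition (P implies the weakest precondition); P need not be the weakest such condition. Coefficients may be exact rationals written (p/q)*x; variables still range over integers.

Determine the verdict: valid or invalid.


Working backward. After the program, the postcondition (d - n - 7 < n + 6 -> d - n + 3 >= 2*d + 2*d + 7) or (1/3)*d + (tot + 9) > -4 must hold; in canonical form it is (d < 2*n + 13 -> 3*d + n <= -4) or (1/3)*d + tot > -13.
Before skip: (d < 2*n + 13 -> 3*d + n <= -4) or (1/3)*d + tot > -13
Before n := d - 7: (d > 1 -> 4*d <= 3) or (1/3)*d + tot > -13
Before n := n - 8: (d > 1 -> 4*d <= 3) or (1/3)*d + tot > -13
The weakest precondition is (d > 1 -> 4*d <= 3) or (1/3)*d + tot > -13.
Check whether d = 3 implies it.
Countermodel: at the initial state d = 3, tot = -14, the precondition holds but the weakest precondition fails.
Answer: invalid


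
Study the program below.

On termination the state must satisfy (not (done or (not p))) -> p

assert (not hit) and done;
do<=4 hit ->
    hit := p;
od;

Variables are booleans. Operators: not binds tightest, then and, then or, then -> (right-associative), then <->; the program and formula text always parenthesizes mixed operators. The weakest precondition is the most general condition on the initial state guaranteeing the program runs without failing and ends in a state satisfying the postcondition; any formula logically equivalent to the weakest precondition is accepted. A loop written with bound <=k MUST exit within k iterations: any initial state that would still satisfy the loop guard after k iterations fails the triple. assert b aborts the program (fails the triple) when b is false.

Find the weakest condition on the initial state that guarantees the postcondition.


Working backward. After the program, (not (done or (not p))) -> p must hold.
Before the loop (bound <=4), unroll the exhaustion recursion (WP_0 = exit-now case; WP_j = one more guarded iteration, up to j = 4):
  WP_0: (not hit) and ((not (done or (not p))) -> p)
  WP_1: (hit -> ((not p) and ((not (done or (not p))) -> p))) and ((not hit) -> ((not (done or (not p))) -> p))
  WP_2: (hit -> ((p -> ((not p) and ((not (done or (not p))) -> p))) and ((not p) -> ((not (done or (not p))) -> p)))) and ((not hit) -> ((not (done or (not p))) -> p))
  WP_3: (hit -> ((p -> ((p -> ((not p) and ((not (done or (not p))) -> p))) and ((not p) -> ((not (done or (not p))) -> p)))) and ((not p) -> ((not (done or (not p))) -> p)))) and ((not hit) -> ((not (done or (not p))) -> p))
  WP_4: (hit -> ((p -> ((p -> ((p -> ((not p) and ((not (done or (not p))) -> p))) and ((not p) -> ((not (done or (not p))) -> p)))) and ((not p) -> ((not (done or (not p))) -> p)))) and ((not p) -> ((not (done or (not p))) -> p)))) and ((not hit) -> ((not (done or (not p))) -> p))
So before the loop: (hit -> ((p -> ((p -> ((p -> ((not p) and ((not (done or (not p))) -> p))) and ((not p) -> ((not (done or (not p))) -> p)))) and ((not p) -> ((not (done or (not p))) -> p)))) and ((not p) -> ((not (done or (not p))) -> p)))) and ((not hit) -> ((not (done or (not p))) -> p))
Before assert (not hit) and done: (not hit) and done and (hit -> ((p -> ((p -> ((p -> ((not p) and ((not (done or (not p))) -> p))) and ((not p) -> ((not (done or (not p))) -> p)))) and ((not p) -> ((not (done or (not p))) -> p)))) and ((not p) -> ((not (done or (not p))) -> p)))) and ((not hit) -> ((not (done or (not p))) -> p))
Answer: WP = (not hit) and done and (hit -> ((p -> ((p -> ((p -> ((not p) and ((not (done or (not p))) -> p))) and ((not p) -> ((not (done or (not p))) -> p)))) and ((not p) -> ((not (done or (not p))) -> p)))) and ((not p) -> ((not (done or (not p))) -> p)))) and ((not hit) -> ((not (done or (not p))) -> p))


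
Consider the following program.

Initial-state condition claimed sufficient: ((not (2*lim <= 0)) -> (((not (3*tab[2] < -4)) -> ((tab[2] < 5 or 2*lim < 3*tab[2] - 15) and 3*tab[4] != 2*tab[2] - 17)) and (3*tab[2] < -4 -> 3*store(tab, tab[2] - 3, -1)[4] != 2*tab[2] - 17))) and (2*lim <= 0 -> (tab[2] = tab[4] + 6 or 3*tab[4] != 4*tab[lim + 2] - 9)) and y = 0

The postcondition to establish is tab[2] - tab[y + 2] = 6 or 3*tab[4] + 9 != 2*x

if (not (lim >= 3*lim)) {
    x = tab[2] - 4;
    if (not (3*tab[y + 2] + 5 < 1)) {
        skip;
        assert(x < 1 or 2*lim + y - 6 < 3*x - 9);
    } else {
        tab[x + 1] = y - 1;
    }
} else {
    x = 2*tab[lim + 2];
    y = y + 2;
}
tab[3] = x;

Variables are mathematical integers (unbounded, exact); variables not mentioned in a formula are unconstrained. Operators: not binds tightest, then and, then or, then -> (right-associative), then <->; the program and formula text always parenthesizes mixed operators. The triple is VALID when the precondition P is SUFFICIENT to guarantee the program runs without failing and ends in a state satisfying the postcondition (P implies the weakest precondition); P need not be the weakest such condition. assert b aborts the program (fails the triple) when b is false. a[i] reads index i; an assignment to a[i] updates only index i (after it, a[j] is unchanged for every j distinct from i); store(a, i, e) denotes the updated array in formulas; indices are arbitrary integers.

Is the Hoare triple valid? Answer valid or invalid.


Working backward. After the program, the postcondition tab[2] - tab[y + 2] = 6 or 3*tab[4] + 9 != 2*x must hold; in canonical form it is tab[2] = tab[y + 2] + 6 or 3*tab[4] != 2*x - 9.
Before tab[3] := x: tab[2] = store(tab, 3, x)[y + 2] + 6 or 3*tab[4] != 2*x - 9
Then branch requires ((not (3*tab[y + 2] < -4)) -> ((tab[2] < 5 or 2*lim + y < 3*tab[2] - 15) and (tab[2] = store(tab, 3, tab[2] - 4)[y + 2] + 6 or 3*tab[4] != 2*tab[2] - 17))) and (3*tab[y + 2] < -4 -> (store(tab, tab[2] - 3, y - 1)[2] = store(store(tab, tab[2] - 3, y - 1), 3, tab[2] - 4)[y + 2] + 6 or 3*store(tab, tab[2] - 3, y - 1)[4] != 2*tab[2] - 17)); else branch requires tab[2] = store(tab, 3, 2*tab[lim + 2])[y + 4] + 6 or 3*tab[4] != 4*tab[lim + 2] - 9.
Before the if: ((not (2*lim <= 0)) -> (((not (3*tab[y + 2] < -4)) -> ((tab[2] < 5 or 2*lim + y < 3*tab[2] - 15) and (tab[2] = store(tab, 3, tab[2] - 4)[y + 2] + 6 or 3*tab[4] != 2*tab[2] - 17))) and (3*tab[y + 2] < -4 -> (store(tab, tab[2] - 3, y - 1)[2] = store(store(tab, tab[2] - 3, y - 1), 3, tab[2] - 4)[y + 2] + 6 or 3*store(tab, tab[2] - 3, y - 1)[4] != 2*tab[2] - 17)))) and (2*lim <= 0 -> (tab[2] = store(tab, 3, 2*tab[lim + 2])[y + 4] + 6 or 3*tab[4] != 4*tab[lim + 2] - 9))
The weakest precondition is ((not (2*lim <= 0)) -> (((not (3*tab[y + 2] < -4)) -> ((tab[2] < 5 or 2*lim + y < 3*tab[2] - 15) and (tab[2] = store(tab, 3, tab[2] - 4)[y + 2] + 6 or 3*tab[4] != 2*tab[2] - 17))) and (3*tab[y + 2] < -4 -> (store(tab, tab[2] - 3, y - 1)[2] = store(store(tab, tab[2] - 3, y - 1), 3, tab[2] - 4)[y + 2] + 6 or 3*store(tab, tab[2] - 3, y - 1)[4] != 2*tab[2] - 17)))) and (2*lim <= 0 -> (tab[2] = store(tab, 3, 2*tab[lim + 2])[y + 4] + 6 or 3*tab[4] != 4*tab[lim + 2] - 9)).
Check whether ((not (2*lim <= 0)) -> (((not (3*tab[2] < -4)) -> ((tab[2] < 5 or 2*lim < 3*tab[2] - 15) and 3*tab[4] != 2*tab[2] - 17)) and (3*tab[2] < -4 -> 3*store(tab, tab[2] - 3, -1)[4] != 2*tab[2] - 17))) and (2*lim <= 0 -> (tab[2] = tab[4] + 6 or 3*tab[4] != 4*tab[lim + 2] - 9)) and y = 0 implies it.
Every state satisfying the precondition satisfies the weakest precondition: the implication holds.
Answer: valid


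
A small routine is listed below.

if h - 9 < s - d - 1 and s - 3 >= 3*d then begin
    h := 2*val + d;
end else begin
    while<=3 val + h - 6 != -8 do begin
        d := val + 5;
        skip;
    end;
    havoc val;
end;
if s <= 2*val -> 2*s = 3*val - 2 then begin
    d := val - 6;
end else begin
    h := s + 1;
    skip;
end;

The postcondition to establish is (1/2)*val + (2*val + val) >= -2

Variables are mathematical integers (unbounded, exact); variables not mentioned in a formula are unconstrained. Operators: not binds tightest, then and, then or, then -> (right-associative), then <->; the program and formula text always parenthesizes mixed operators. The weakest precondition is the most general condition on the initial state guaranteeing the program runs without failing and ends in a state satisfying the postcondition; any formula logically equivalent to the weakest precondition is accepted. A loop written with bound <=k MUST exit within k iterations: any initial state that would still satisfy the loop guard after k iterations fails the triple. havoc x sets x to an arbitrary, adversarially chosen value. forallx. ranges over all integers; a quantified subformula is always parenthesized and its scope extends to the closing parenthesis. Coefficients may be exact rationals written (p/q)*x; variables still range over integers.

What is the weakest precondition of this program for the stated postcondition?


Working backward. After the program, the postcondition (1/2)*val + (2*val + val) >= -2 must hold; in canonical form it is (7/2)*val >= -2.
Then branch requires (7/2)*val >= -2; else branch requires (7/2)*val >= -2.
Before the if: ((s <= 2*val -> 2*s = 3*val - 2) -> (7/2)*val >= -2) and ((not (s <= 2*val -> 2*s = 3*val - 2)) -> (7/2)*val >= -2)
Then branch requires ((s <= 2*val -> 2*s = 3*val - 2) -> (7/2)*val >= -2) and ((not (s <= 2*val -> 2*s = 3*val - 2)) -> (7/2)*val >= -2); else branch requires (h + val != -2 -> ((h + val != -2 -> ((h + val != -2 -> ((not (h + val != -2)) and (forall val_1. (((s <= 2*val_1 -> 2*s = 3*val_1 - 2) -> (7/2)*val_1 >= -2) and ((not (s <= 2*val_1 -> 2*s = 3*val_1 - 2)) -> (7/2)*val_1 >= -2))))) and ((not (h + val != -2)) -> (forall val_1. (((s <= 2*val_1 -> 2*s = 3*val_1 - 2) -> (7/2)*val_1 >= -2) and ((not (s <= 2*val_1 -> 2*s = 3*val_1 - 2)) -> (7/2)*val_1 >= -2)))))) and ((not (h + val != -2)) -> (forall val_1. (((s <= 2*val_1 -> 2*s = 3*val_1 - 2) -> (7/2)*val_1 >= -2) and ((not (s <= 2*val_1 -> 2*s = 3*val_1 - 2)) -> (7/2)*val_1 >= -2)))))) and ((not (h + val != -2)) -> (forall val_1. (((s <= 2*val_1 -> 2*s = 3*val_1 - 2) -> (7/2)*val_1 >= -2) and ((not (s <= 2*val_1 -> 2*s = 3*val_1 - 2)) -> (7/2)*val_1 >= -2)))).
Before the if: ((d + h < s + 8 and s >= 3*d + 3) -> (((s <= 2*val -> 2*s = 3*val - 2) -> (7/2)*val >= -2) and ((not (s <= 2*val -> 2*s = 3*val - 2)) -> (7/2)*val >= -2))) and ((not (d + h < s + 8 and s >= 3*d + 3)) -> ((h + val != -2 -> ((h + val != -2 -> ((h + val != -2 -> ((not (h + val != -2)) and (forall val_1. (((s <= 2*val_1 -> 2*s = 3*val_1 - 2) -> (7/2)*val_1 >= -2) and ((not (s <= 2*val_1 -> 2*s = 3*val_1 - 2)) -> (7/2)*val_1 >= -2))))) and ((not (h + val != -2)) -> (forall val_1. (((s <= 2*val_1 -> 2*s = 3*val_1 - 2) -> (7/2)*val_1 >= -2) and ((not (s <= 2*val_1 -> 2*s = 3*val_1 - 2)) -> (7/2)*val_1 >= -2)))))) and ((not (h + val != -2)) -> (forall val_1. (((s <= 2*val_1 -> 2*s = 3*val_1 - 2) -> (7/2)*val_1 >= -2) and ((not (s <= 2*val_1 -> 2*s = 3*val_1 - 2)) -> (7/2)*val_1 >= -2)))))) and ((not (h + val != -2)) -> (forall val_1. (((s <= 2*val_1 -> 2*s = 3*val_1 - 2) -> (7/2)*val_1 >= -2) and ((not (s <= 2*val_1 -> 2*s = 3*val_1 - 2)) -> (7/2)*val_1 >= -2))))))
Answer: WP = ((d + h < s + 8 and s >= 3*d + 3) -> (((s <= 2*val -> 2*s = 3*val - 2) -> (7/2)*val >= -2) and ((not (s <= 2*val -> 2*s = 3*val - 2)) -> (7/2)*val >= -2))) and ((not (d + h < s + 8 and s >= 3*d + 3)) -> ((h + val != -2 -> ((h + val != -2 -> ((h + val != -2 -> ((not (h + val != -2)) and (forall val_1. (((s <= 2*val_1 -> 2*s = 3*val_1 - 2) -> (7/2)*val_1 >= -2) and ((not (s <= 2*val_1 -> 2*s = 3*val_1 - 2)) -> (7/2)*val_1 >= -2))))) and ((not (h + val != -2)) -> (forall val_1. (((s <= 2*val_1 -> 2*s = 3*val_1 - 2) -> (7/2)*val_1 >= -2) and ((not (s <= 2*val_1 -> 2*s = 3*val_1 - 2)) -> (7/2)*val_1 >= -2)))))) and ((not (h + val != -2)) -> (forall val_1. (((s <= 2*val_1 -> 2*s = 3*val_1 - 2) -> (7/2)*val_1 >= -2) and ((not (s <= 2*val_1 -> 2*s = 3*val_1 - 2)) -> (7/2)*val_1 >= -2)))))) and ((not (h + val != -2)) -> (forall val_1. (((s <= 2*val_1 -> 2*s = 3*val_1 - 2) -> (7/2)*val_1 >= -2) and ((not (s <= 2*val_1 -> 2*s = 3*val_1 - 2)) -> (7/2)*val_1 >= -2))))))


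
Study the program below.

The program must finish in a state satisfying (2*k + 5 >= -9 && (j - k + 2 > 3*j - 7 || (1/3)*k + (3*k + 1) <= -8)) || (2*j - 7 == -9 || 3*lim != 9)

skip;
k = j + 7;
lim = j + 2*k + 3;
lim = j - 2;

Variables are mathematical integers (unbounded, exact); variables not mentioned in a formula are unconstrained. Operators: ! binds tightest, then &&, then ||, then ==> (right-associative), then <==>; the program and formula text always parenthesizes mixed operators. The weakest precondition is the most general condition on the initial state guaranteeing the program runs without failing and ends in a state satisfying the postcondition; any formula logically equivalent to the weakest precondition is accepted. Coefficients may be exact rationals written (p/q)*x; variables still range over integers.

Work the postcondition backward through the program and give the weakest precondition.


Working backward. After the program, the postcondition (2*k + 5 >= -9 && (j - k + 2 > 3*j - 7 || (1/3)*k + (3*k + 1) <= -8)) || (2*j - 7 == -9 || 3*lim != 9) must hold; in canonical form it is (2*k >= -14 && (2*j + k < 9 || (10/3)*k <= -9)) || 2*j == -2 || 3*lim != 9.
Before lim := j - 2: (2*k >= -14 && (2*j + k < 9 || (10/3)*k <= -9)) || 2*j == -2 || 3*j != 15
Before lim := j + 2*k + 3: (2*k >= -14 && (2*j + k < 9 || (10/3)*k <= -9)) || 2*j == -2 || 3*j != 15
Before k := j + 7: (2*j >= -28 && (3*j < 2 || (10/3)*j <= -97/3)) || 2*j == -2 || 3*j != 15
Before skip: (2*j >= -28 && (3*j < 2 || (10/3)*j <= -97/3)) || 2*j == -2 || 3*j != 15
Answer: WP = (2*j >= -28 && (3*j < 2 || (10/3)*j <= -97/3)) || 2*j == -2 || 3*j != 15


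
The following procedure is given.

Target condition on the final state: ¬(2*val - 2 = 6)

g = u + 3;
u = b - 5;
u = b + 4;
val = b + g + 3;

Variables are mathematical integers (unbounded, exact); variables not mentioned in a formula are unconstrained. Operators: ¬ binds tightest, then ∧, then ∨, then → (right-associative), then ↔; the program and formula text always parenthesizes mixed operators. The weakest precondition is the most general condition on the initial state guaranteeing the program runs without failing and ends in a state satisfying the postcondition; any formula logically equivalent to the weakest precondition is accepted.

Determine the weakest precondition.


Working backward. After the program, the postcondition ¬(2*val - 2 = 6) must hold; in canonical form it is ¬(2*val = 8).
Before val := b + g + 3: ¬(2*b + 2*g = 2)
Before u := b + 4: ¬(2*b + 2*g = 2)
Before u := b - 5: ¬(2*b + 2*g = 2)
Before g := u + 3: ¬(2*b + 2*u = -4)
Answer: WP = ¬(2*b + 2*u = -4)


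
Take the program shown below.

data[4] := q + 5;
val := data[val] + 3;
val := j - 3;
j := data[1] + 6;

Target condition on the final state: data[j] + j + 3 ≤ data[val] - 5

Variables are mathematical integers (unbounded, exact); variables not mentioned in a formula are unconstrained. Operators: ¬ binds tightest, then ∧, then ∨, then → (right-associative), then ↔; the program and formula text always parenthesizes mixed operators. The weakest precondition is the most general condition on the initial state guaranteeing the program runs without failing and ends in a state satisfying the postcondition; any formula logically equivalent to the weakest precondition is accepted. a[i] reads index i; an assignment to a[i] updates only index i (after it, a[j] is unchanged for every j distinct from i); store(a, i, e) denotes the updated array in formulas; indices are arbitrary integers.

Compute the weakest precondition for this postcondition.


Working backward. After the program, the postcondition data[j] + j + 3 ≤ data[val] - 5 must hold; in canonical form it is data[j] + j ≤ data[val] - 8.
Before j := data[1] + 6: data[data[1] + 6] + data[1] ≤ data[val] - 14
Before val := j - 3: data[data[1] + 6] + data[1] ≤ data[j - 3] - 14
Before val := data[val] + 3: data[data[1] + 6] + data[1] ≤ data[j - 3] - 14
Before data[4] := q + 5: data[1] + store(data, 4, q + 5)[data[1] + 6] ≤ store(data, 4, q + 5)[j - 3] - 14
Answer: WP = data[1] + store(data, 4, q + 5)[data[1] + 6] ≤ store(data, 4, q + 5)[j - 3] - 14


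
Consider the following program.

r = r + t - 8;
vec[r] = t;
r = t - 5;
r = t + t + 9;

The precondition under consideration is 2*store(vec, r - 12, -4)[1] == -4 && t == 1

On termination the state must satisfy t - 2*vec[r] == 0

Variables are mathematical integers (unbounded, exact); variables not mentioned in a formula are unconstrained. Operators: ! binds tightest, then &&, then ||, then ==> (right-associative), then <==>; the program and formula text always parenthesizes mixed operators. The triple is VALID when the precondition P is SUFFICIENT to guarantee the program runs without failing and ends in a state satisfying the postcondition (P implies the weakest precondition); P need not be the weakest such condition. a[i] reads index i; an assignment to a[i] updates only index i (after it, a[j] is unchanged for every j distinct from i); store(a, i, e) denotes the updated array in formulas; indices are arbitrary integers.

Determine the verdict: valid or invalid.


Working backward. After the program, the postcondition t - 2*vec[r] == 0 must hold; in canonical form it is t == 2*vec[r].
Before r := t + t + 9: t == 2*vec[2*t + 9]
Before r := t - 5: t == 2*vec[2*t + 9]
Before vec[r] := t: t == 2*store(vec, r, t)[2*t + 9]
Before r := r + t - 8: t == 2*store(vec, r + t - 8, t)[2*t + 9]
The weakest precondition is t == 2*store(vec, r + t - 8, t)[2*t + 9].
Check whether 2*store(vec, r - 12, -4)[1] == -4 && t == 1 implies it.
Countermodel: at the initial state r = 15, t = 1, vec = {[1] = -2, [3] = 2, [8] = 2, [11] = 2, elsewhere 2}, the precondition holds but the weakest precondition fails.
Answer: invalid


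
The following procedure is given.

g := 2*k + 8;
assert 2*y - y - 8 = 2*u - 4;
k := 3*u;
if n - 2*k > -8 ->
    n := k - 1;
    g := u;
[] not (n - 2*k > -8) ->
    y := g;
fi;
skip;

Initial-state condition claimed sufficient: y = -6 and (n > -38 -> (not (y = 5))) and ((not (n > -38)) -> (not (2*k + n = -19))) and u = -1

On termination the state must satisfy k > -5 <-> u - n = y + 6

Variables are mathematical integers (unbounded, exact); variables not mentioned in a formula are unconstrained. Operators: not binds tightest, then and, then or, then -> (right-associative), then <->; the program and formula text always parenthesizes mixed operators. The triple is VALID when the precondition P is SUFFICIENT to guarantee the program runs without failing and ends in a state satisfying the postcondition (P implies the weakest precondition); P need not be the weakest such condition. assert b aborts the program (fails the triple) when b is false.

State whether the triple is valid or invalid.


Working backward. After the program, the postcondition k > -5 <-> u - n = y + 6 must hold; in canonical form it is k > -5 <-> u = n + y + 6.
Before skip: k > -5 <-> u = n + y + 6
Then branch requires k > -5 <-> u = k + y + 5; else branch requires k > -5 <-> u = g + n + 6.
Before the if: (n > 2*k - 8 -> (k > -5 <-> u = k + y + 5)) and ((not (n > 2*k - 8)) -> (k > -5 <-> u = g + n + 6))
Before k := 3*u: (n > 6*u - 8 -> (3*u > -5 <-> 2*u + y = -5)) and ((not (n > 6*u - 8)) -> (3*u > -5 <-> u = g + n + 6))
Before assert 2*y - y - 8 = 2*u - 4: y = 2*u + 4 and (n > 6*u - 8 -> (3*u > -5 <-> 2*u + y = -5)) and ((not (n > 6*u - 8)) -> (3*u > -5 <-> u = g + n + 6))
Before g := 2*k + 8: y = 2*u + 4 and (n > 6*u - 8 -> (3*u > -5 <-> 2*u + y = -5)) and ((not (n > 6*u - 8)) -> (3*u > -5 <-> u = 2*k + n + 14))
The weakest precondition is y = 2*u + 4 and (n > 6*u - 8 -> (3*u > -5 <-> 2*u + y = -5)) and ((not (n > 6*u - 8)) -> (3*u > -5 <-> u = 2*k + n + 14)).
Check whether y = -6 and (n > -38 -> (not (y = 5))) and ((not (n > -38)) -> (not (2*k + n = -19))) and u = -1 implies it.
Countermodel: at the initial state k = 0, n = 0, u = -1, y = -6, the precondition holds but the weakest precondition fails.
Answer: invalid


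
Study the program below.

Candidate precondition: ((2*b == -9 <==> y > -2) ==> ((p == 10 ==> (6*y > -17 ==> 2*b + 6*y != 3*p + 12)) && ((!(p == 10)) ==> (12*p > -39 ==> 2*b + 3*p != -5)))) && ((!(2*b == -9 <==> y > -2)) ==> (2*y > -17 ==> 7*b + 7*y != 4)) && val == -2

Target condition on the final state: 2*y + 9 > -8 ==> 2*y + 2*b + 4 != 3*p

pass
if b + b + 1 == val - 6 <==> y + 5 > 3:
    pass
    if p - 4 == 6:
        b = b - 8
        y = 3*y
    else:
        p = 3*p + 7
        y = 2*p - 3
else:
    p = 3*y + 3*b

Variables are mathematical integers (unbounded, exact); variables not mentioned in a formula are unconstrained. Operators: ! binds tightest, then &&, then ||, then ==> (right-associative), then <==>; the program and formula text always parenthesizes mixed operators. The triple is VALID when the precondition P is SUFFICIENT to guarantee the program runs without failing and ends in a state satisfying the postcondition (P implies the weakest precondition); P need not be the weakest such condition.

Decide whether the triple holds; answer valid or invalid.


Working backward. After the program, the postcondition 2*y + 9 > -8 ==> 2*y + 2*b + 4 != 3*p must hold; in canonical form it is 2*y > -17 ==> 2*b + 2*y != 3*p - 4.
Then branch requires (p == 10 ==> (6*y > -17 ==> 2*b + 6*y != 3*p + 12)) && ((!(p == 10)) ==> (12*p > -39 ==> 2*b + 3*p != -5)); else branch requires 2*y > -17 ==> 7*b + 7*y != 4.
Before the if: ((2*b == val - 7 <==> y > -2) ==> ((p == 10 ==> (6*y > -17 ==> 2*b + 6*y != 3*p + 12)) && ((!(p == 10)) ==> (12*p > -39 ==> 2*b + 3*p != -5)))) && ((!(2*b == val - 7 <==> y > -2)) ==> (2*y > -17 ==> 7*b + 7*y != 4))
Before skip: ((2*b == val - 7 <==> y > -2) ==> ((p == 10 ==> (6*y > -17 ==> 2*b + 6*y != 3*p + 12)) && ((!(p == 10)) ==> (12*p > -39 ==> 2*b + 3*p != -5)))) && ((!(2*b == val - 7 <==> y > -2)) ==> (2*y > -17 ==> 7*b + 7*y != 4))
The weakest precondition is ((2*b == val - 7 <==> y > -2) ==> ((p == 10 ==> (6*y > -17 ==> 2*b + 6*y != 3*p + 12)) && ((!(p == 10)) ==> (12*p > -39 ==> 2*b + 3*p != -5)))) && ((!(2*b == val - 7 <==> y > -2)) ==> (2*y > -17 ==> 7*b + 7*y != 4)).
Check whether ((2*b == -9 <==> y > -2) ==> ((p == 10 ==> (6*y > -17 ==> 2*b + 6*y != 3*p + 12)) && ((!(p == 10)) ==> (12*p > -39 ==> 2*b + 3*p != -5)))) && ((!(2*b == -9 <==> y > -2)) ==> (2*y > -17 ==> 7*b + 7*y != 4)) && val == -2 implies it.
Every state satisfying the precondition satisfies the weakest precondition: the implication holds.
Answer: valid


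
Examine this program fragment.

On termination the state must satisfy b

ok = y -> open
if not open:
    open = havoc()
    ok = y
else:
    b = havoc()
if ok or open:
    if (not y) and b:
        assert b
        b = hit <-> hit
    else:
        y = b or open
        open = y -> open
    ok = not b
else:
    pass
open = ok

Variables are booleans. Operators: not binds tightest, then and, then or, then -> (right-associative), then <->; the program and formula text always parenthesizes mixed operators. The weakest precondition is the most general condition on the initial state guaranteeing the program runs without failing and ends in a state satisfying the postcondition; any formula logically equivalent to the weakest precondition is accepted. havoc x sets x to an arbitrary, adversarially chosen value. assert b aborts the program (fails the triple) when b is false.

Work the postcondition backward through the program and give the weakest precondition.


Working backward. After the program, b must hold.
Before open := ok: b
Then branch requires (((not y) and b) -> b) and ((not ((not y) and b)) -> b); else branch requires b.
Before the if: ((ok or open) -> ((((not y) and b) -> b) and ((not ((not y) and b)) -> b))) and ((not (ok or open)) -> b)
Then branch requires (((not y) and b) -> b) and ((not ((not y) and b)) -> b) and (y -> ((((not y) and b) -> b) and ((not ((not y) and b)) -> b))) and ((not y) -> b); else branch requires false.
Before the if: ((not open) -> ((((not y) and b) -> b) and ((not ((not y) and b)) -> b) and (y -> ((((not y) and b) -> b) and ((not ((not y) and b)) -> b))) and ((not y) -> b))) and (not open)
Before ok := y -> open: ((not open) -> ((((not y) and b) -> b) and ((not ((not y) and b)) -> b) and (y -> ((((not y) and b) -> b) and ((not ((not y) and b)) -> b))) and ((not y) -> b))) and (not open)
Answer: WP = ((not open) -> ((((not y) and b) -> b) and ((not ((not y) and b)) -> b) and (y -> ((((not y) and b) -> b) and ((not ((not y) and b)) -> b))) and ((not y) -> b))) and (not open)


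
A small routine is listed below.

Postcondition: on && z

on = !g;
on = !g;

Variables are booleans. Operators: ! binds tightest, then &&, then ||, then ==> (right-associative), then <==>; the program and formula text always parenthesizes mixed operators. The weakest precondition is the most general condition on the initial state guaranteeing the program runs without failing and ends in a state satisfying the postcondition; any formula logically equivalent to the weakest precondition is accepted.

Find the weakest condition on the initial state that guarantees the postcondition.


Working backward. After the program, on && z must hold.
Before on := !g: (!g) && z
Before on := !g: (!g) && z
Answer: WP = (!g) && z


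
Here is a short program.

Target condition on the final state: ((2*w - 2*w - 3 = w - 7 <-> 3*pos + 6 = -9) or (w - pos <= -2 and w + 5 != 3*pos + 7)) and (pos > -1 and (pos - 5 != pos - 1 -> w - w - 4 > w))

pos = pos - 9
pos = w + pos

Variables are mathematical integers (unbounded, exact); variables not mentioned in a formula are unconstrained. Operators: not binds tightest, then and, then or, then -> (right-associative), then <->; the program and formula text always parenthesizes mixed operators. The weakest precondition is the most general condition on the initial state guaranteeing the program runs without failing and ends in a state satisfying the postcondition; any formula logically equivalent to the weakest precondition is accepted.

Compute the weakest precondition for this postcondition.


Working backward. After the program, the postcondition ((2*w - 2*w - 3 = w - 7 <-> 3*pos + 6 = -9) or (w - pos <= -2 and w + 5 != 3*pos + 7)) and (pos > -1 and (pos - 5 != pos - 1 -> w - w - 4 > w)) must hold; in canonical form it is ((w = 4 <-> 3*pos = -15) or (w <= pos - 2 and w != 3*pos + 2)) and pos > -1 and w < -4.
Before pos := w + pos: ((w = 4 <-> 3*pos + 3*w = -15) or (pos >= 2 and 3*pos + 2*w != -2)) and pos + w > -1 and w < -4
Before pos := pos - 9: ((w = 4 <-> 3*pos + 3*w = 12) or (pos >= 11 and 3*pos + 2*w != 25)) and pos + w > 8 and w < -4
Answer: WP = ((w = 4 <-> 3*pos + 3*w = 12) or (pos >= 11 and 3*pos + 2*w != 25)) and pos + w > 8 and w < -4


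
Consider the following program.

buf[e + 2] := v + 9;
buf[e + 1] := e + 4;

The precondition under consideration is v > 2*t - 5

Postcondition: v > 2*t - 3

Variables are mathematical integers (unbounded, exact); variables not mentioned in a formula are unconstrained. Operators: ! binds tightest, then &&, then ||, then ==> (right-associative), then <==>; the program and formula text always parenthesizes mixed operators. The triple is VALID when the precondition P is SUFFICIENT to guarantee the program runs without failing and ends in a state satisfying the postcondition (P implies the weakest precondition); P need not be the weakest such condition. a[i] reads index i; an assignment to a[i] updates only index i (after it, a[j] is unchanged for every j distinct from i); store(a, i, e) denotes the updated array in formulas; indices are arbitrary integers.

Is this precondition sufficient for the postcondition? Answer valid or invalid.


Working backward. After the program, v > 2*t - 3 must hold.
Before buf[e + 1] := e + 4: v > 2*t - 3
Before buf[e + 2] := v + 9: v > 2*t - 3
The weakest precondition is v > 2*t - 3.
Check whether v > 2*t - 5 implies it.
Countermodel: at the initial state t = 0, v = -3, the precondition holds but the weakest precondition fails.
Answer: invalid


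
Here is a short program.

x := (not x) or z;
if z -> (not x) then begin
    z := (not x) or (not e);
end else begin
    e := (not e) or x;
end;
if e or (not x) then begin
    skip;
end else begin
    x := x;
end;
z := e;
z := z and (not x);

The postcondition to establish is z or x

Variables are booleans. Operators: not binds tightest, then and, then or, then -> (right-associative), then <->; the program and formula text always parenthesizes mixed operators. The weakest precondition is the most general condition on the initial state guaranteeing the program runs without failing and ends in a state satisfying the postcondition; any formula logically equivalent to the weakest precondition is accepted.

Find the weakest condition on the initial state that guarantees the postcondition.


Working backward. After the program, z or x must hold.
Before z := z and (not x): (z and (not x)) or x
Before z := e: (e and (not x)) or x
Then branch requires (e and (not x)) or x; else branch requires (e and (not x)) or x.
Before the if: ((e or (not x)) -> ((e and (not x)) or x)) and ((not (e or (not x))) -> ((e and (not x)) or x))
Then branch requires ((e or (not x)) -> ((e and (not x)) or x)) and ((not (e or (not x))) -> ((e and (not x)) or x)); else branch requires (((not e) or x) and (not x)) or x.
Before the if: ((z -> (not x)) -> (((e or (not x)) -> ((e and (not x)) or x)) and ((not (e or (not x))) -> ((e and (not x)) or x)))) and ((not (z -> (not x))) -> ((((not e) or x) and (not x)) or x))
Before x := (not x) or z: ((z -> (not ((not x) or z))) -> (((e or (not ((not x) or z))) -> ((e and (not ((not x) or z))) or (not x) or z)) and ((not (e or (not ((not x) or z)))) -> ((e and (not ((not x) or z))) or (not x) or z)))) and ((not (z -> (not ((not x) or z)))) -> ((((not e) or (not x) or z) and (not ((not x) or z))) or (not x) or z))
Answer: WP = ((z -> (not ((not x) or z))) -> (((e or (not ((not x) or z))) -> ((e and (not ((not x) or z))) or (not x) or z)) and ((not (e or (not ((not x) or z)))) -> ((e and (not ((not x) or z))) or (not x) or z)))) and ((not (z -> (not ((not x) or z)))) -> ((((not e) or (not x) or z) and (not ((not x) or z))) or (not x) or z))
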